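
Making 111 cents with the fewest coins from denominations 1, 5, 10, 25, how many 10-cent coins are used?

Greedy: take as many of the largest coin as possible, then repeat with the remainder.
111 − 4×25→11 − 1×10→1 − 1×1→0
Count of 10: 1

1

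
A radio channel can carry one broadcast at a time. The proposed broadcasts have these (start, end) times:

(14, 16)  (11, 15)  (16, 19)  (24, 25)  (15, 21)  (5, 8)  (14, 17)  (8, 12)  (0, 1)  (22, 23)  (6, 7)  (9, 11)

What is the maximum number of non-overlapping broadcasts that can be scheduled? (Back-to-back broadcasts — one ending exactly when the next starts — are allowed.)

Greedy by earliest finish: after sorting by end time, pick each interval compatible with the last pick.
Sorted by end: (0,1)  (6,7)  (5,8)  (9,11)  (8,12)  (11,15)  (14,16)  (14,17)  (16,19)  (15,21)  (22,23)  (24,25)
take (0,1); take (6,7); take (9,11); take (11,15); take (16,19); skip (15,21); take (22,23); take (24,25).
Selected 7 broadcasts.

7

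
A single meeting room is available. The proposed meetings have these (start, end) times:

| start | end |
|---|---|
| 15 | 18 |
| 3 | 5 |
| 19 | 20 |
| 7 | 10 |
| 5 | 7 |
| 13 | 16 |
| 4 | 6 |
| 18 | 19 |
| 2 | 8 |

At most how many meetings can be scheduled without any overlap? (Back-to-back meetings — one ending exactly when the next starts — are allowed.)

Order by finish time; keep every interval that doesn't clash with the previous kept one.
Sorted by end: (3,5)  (4,6)  (5,7)  (2,8)  (7,10)  (13,16)  (15,18)  (18,19)  (19,20)
take (3,5); take (5,7); take (7,10); take (13,16); skip (15,18); take (18,19); take (19,20).
Selected 6 meetings.

6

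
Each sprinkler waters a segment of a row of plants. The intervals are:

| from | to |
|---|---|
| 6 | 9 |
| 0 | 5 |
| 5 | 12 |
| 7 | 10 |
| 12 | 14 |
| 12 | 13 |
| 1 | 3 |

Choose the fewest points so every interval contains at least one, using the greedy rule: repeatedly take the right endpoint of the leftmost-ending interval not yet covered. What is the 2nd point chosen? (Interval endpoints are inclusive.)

By right end: [1,3]  [0,5]  [6,9]  [7,10]  [5,12]  [12,13]  [12,14]
[1,3] uncovered → point at 3; [6,9] uncovered → point at 9; [12,13] uncovered → point at 13.
Points: 3, 9, 13 (3 total).

9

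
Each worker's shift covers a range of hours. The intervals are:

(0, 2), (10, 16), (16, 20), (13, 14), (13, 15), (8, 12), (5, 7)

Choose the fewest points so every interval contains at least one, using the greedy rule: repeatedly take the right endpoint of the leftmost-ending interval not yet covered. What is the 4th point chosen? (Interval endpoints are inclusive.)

By right end: [0,2]  [5,7]  [8,12]  [13,14]  [13,15]  [10,16]  [16,20]
[0,2] uncovered → point at 2; [5,7] uncovered → point at 7; [8,12] uncovered → point at 12; [13,14] uncovered → point at 14; [16,20] uncovered → point at 20.
Points: 2, 7, 12, 14, 20 (5 total).

14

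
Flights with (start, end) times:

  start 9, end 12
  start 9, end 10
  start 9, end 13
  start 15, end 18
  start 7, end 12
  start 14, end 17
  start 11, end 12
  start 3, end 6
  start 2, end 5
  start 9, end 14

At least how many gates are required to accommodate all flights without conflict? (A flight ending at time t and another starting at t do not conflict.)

5

The answer is the maximum number of intervals overlapping at any instant.
Events (time:±→running): 2:+→1 3:+→2 5:-→1 6:-→0 7:+→1 9:+→2 9:+→3 9:+→4 9:+→5 … peak 5.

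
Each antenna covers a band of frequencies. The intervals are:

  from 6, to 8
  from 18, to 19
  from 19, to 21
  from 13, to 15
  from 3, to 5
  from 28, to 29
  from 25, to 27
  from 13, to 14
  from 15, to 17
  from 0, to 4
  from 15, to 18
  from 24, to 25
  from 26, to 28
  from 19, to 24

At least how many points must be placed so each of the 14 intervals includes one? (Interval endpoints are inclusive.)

Sort by right endpoint; whenever an interval is uncovered, place a point at its right end.
By right end: [0,4]  [3,5]  [6,8]  [13,14]  [13,15]  [15,17]  [15,18]  [18,19]  [19,21]  [19,24]  [24,25]  [25,27]  [26,28]  [28,29]
[0,4] uncovered → point at 4; [6,8] uncovered → point at 8; [13,14] uncovered → point at 14; [15,17] uncovered → point at 17; [18,19] uncovered → point at 19; [24,25] uncovered → point at 25; [26,28] uncovered → point at 28.
Points: 4, 8, 14, 17, 19, 25, 28 (7 total).

7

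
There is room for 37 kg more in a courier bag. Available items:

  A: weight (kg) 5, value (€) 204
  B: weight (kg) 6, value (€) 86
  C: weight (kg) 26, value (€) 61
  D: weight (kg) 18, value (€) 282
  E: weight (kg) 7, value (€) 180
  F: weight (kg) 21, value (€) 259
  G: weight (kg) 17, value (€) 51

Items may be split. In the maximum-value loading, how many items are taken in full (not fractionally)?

Order: A (204/5=40.80) > E (180/7=25.71) > D (282/18=15.67) > B (86/6=14.33) > F (259/21=12.33) > G (51/17=3.00) > C (61/26=2.35)
Fill: take A (5 @ 204) → take E (7 @ 180) → take D (18 @ 282) → take B (6 @ 86) → take 1/21 of F → 12.33; 37/37 used.
4 item(s) taken whole; one partial (take 1/21 of F).

4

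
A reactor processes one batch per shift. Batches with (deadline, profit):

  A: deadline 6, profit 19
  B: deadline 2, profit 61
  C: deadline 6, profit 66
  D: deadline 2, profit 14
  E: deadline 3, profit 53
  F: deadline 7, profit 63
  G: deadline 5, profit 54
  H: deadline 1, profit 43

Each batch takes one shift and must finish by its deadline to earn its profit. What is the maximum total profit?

359

Take jobs in profit order; each goes to the latest open slot no later than its deadline.
By profit: C(d6,66), F(d7,63), B(d2,61), G(d5,54), E(d3,53), H(d1,43), A(d6,19), D(d2,14)
C→slot 6; F→slot 7; B→slot 2; G→slot 5; E→slot 3; H→slot 1; A→slot 4; D skipped.
Profit = 43 + 61 + 53 + 19 + 54 + 66 + 63 = 359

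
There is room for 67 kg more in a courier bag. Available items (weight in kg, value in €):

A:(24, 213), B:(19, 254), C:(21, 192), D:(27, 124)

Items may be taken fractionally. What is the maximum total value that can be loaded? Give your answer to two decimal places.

Sort by value per unit weight and fill in that order.
Ratios (sorted): B 13.37, C 9.14, A 8.88, D 4.59
take B (19 @ 254); take C (21 @ 192); take A (24 @ 213); take 3/27 of D → 13.78. Capacity used 67/67.
Total value = 672.78

672.78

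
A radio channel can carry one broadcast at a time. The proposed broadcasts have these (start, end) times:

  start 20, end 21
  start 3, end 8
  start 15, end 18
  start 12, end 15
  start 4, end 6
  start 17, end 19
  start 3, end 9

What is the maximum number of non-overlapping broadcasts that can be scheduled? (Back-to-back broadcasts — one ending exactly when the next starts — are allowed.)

Sorted by end: (4,6)  (3,8)  (3,9)  (12,15)  (15,18)  (17,19)  (20,21)
take (4,6); take (12,15); take (15,18); take (20,21).
Selected 4 broadcasts.

4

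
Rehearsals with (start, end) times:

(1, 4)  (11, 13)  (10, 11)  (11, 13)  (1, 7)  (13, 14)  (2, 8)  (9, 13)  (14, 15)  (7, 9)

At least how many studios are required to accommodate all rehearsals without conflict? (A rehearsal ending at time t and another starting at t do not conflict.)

3

Count concurrent intervals with a sweep; the peak is the room count.
Events (time:±→running): 1:+→1 1:+→2 2:+→3 … peak 3.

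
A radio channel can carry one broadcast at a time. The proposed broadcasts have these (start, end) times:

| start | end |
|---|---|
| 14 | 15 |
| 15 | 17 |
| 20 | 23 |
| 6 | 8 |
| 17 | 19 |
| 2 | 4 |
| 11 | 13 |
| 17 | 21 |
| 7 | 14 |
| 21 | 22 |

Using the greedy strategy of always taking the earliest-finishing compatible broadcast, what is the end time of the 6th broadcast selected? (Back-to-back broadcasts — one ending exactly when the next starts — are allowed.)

Greedy by earliest finish: after sorting by end time, pick each interval compatible with the last pick.
By end time: (2,4), (6,8), (11,13), (7,14), (14,15), (15,17), (17,19), (17,21), (21,22), (20,23).
Pick (2,4); next start ≥ 4 → (6,8); next start ≥ 8 → (11,13); next start ≥ 13 → (14,15); next start ≥ 15 → (15,17); next start ≥ 17 → (17,19); next start ≥ 19 → (21,22).
Selected: (2,4) (6,8) (11,13) (14,15) (15,17) (17,19) (21,22)

19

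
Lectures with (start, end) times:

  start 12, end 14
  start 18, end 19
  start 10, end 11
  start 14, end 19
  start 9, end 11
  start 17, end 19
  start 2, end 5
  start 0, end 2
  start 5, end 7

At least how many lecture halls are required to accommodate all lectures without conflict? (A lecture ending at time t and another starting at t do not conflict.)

The answer is the maximum number of intervals overlapping at any instant.
Events (time:±→running): 0:+→1 2:-→0 2:+→1 5:-→0 5:+→1 7:-→0 9:+→1 10:+→2 11:-→1 11:-→0 12:+→1 14:-→0 14:+→1 17:+→2 18:+→3 … peak 3.

3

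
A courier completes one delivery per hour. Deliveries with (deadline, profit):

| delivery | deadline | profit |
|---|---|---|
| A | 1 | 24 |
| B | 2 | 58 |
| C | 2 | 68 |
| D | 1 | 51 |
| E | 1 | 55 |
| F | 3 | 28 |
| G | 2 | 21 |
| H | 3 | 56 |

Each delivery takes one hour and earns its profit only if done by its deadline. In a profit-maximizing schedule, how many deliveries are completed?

3

Take jobs in profit order; each goes to the latest open slot no later than its deadline.
By profit: C(d2,68), B(d2,58), H(d3,56), E(d1,55), D(d1,51), F(d3,28), A(d1,24), G(d2,21)
C→slot 2; B→slot 1; H→slot 3; E skipped; D skipped; F skipped; A skipped; G skipped.
3 of 8 scheduled.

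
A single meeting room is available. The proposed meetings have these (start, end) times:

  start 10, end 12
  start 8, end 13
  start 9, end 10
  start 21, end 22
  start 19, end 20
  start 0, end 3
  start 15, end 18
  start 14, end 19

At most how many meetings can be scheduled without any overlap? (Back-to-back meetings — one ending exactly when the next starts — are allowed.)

By end time: (0,3), (9,10), (10,12), (8,13), (15,18), (14,19), (19,20), (21,22).
Pick (0,3); next start ≥ 3 → (9,10); next start ≥ 10 → (10,12); next start ≥ 12 → (15,18); next start ≥ 18 → (19,20); next start ≥ 20 → (21,22).
Selected 6 meetings.

6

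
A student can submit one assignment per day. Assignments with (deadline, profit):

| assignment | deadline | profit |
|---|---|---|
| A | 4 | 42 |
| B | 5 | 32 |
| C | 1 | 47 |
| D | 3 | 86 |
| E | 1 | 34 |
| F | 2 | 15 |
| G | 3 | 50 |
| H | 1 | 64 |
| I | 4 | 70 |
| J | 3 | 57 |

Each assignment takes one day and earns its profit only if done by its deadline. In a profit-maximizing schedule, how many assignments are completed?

5

Sort by profit descending; place each in the latest free slot ≤ its deadline.
By profit: D(d3,86), I(d4,70), H(d1,64), J(d3,57), G(d3,50), C(d1,47), A(d4,42), E(d1,34), B(d5,32), F(d2,15)
D→slot 3; I→slot 4; H→slot 1; J→slot 2; G skipped; C skipped; A skipped; E skipped; B→slot 5; F skipped.
5 of 10 scheduled.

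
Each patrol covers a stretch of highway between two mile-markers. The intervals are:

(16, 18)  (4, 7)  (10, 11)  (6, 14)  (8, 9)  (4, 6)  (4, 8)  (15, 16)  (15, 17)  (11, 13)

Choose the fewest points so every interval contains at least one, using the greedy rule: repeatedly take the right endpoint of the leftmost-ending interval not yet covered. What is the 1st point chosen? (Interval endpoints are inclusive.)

Sorted: [4,6] [4,7] [4,8] [8,9] [10,11] [11,13] [6,14] [15,16] [15,17] [16,18]
{[4,6],[4,7],[4,8]} hit by 6; {[8,9]} hit by 9; {[10,11],[11,13],[6,14]} hit by 11; {[15,16],[15,17],[16,18]} hit by 16.
Points: 6, 9, 11, 16 (4 total).

6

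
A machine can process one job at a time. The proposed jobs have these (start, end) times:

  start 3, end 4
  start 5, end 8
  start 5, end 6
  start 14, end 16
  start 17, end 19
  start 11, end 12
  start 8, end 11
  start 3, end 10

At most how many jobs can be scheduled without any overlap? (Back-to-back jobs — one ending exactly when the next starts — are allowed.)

6

By end time: (3,4), (5,6), (5,8), (3,10), (8,11), (11,12), (14,16), (17,19).
Pick (3,4); next start ≥ 4 → (5,6); next start ≥ 6 → (8,11); next start ≥ 11 → (11,12); next start ≥ 12 → (14,16); next start ≥ 16 → (17,19).
Selected 6 jobs.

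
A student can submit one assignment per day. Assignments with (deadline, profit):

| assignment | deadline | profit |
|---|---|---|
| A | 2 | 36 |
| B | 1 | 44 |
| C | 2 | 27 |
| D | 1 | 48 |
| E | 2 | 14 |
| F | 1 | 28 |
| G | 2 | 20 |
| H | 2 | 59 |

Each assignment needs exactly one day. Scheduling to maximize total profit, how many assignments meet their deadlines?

Sort by profit descending; place each in the latest free slot ≤ its deadline.
By profit: H(d2,59), D(d1,48), B(d1,44), A(d2,36), F(d1,28), C(d2,27), G(d2,20), E(d2,14)
H→slot 2; D→slot 1; B skipped; A skipped; F skipped; C skipped; G skipped; E skipped.
2 of 8 scheduled.

2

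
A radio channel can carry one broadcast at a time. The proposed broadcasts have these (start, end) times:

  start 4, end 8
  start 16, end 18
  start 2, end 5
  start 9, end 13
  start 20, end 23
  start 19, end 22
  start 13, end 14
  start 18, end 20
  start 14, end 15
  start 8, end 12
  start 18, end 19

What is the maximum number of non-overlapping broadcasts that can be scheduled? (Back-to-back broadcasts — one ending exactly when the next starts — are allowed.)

7

Sorted by end: (2,5)  (4,8)  (8,12)  (9,13)  (13,14)  (14,15)  (16,18)  (18,19)  (18,20)  (19,22)  (20,23)
take (2,5); take (8,12); take (13,14); take (14,15); take (16,18); take (18,19); take (19,22).
Selected 7 broadcasts.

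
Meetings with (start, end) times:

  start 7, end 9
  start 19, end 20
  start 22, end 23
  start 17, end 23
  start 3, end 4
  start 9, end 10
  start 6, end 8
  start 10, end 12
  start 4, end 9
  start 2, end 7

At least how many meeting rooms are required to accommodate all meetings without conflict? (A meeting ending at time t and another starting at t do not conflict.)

3

Count concurrent intervals with a sweep; the peak is the room count.
Events (time:±→running): 2:+→1 3:+→2 4:-→1 4:+→2 6:+→3 … peak 3.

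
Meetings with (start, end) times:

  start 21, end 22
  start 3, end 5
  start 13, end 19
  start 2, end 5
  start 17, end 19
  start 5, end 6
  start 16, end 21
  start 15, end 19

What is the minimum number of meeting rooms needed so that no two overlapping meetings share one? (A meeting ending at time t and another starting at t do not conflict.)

4

Events (time:±→running): 2:+→1 3:+→2 5:-→1 5:-→0 5:+→1 6:-→0 13:+→1 15:+→2 16:+→3 17:+→4 … peak 4.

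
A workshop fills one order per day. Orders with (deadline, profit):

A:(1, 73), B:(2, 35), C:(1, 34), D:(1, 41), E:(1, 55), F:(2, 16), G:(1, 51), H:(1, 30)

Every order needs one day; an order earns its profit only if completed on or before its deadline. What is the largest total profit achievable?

Sort by profit descending; place each in the latest free slot ≤ its deadline.
By profit: A(d1,73), E(d1,55), G(d1,51), D(d1,41), B(d2,35), C(d1,34), H(d1,30), F(d2,16)
A→slot 1; E skipped; G skipped; D skipped; B→slot 2; C skipped; H skipped; F skipped.
Profit = 73 + 35 = 108

108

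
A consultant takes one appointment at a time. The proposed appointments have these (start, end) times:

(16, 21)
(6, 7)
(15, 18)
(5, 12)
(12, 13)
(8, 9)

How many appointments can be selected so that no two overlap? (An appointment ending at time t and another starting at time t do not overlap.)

By end time: (6,7), (8,9), (5,12), (12,13), (15,18), (16,21).
Pick (6,7); next start ≥ 7 → (8,9); next start ≥ 9 → (12,13); next start ≥ 13 → (15,18).
Selected 4 appointments.

4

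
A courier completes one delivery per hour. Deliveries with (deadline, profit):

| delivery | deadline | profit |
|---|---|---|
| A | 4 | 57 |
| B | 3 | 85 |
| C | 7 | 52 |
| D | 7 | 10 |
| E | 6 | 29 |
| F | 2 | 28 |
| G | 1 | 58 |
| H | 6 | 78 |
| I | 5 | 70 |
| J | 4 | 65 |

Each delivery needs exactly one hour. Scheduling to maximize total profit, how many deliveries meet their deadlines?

By profit: B(d3,85), H(d6,78), I(d5,70), J(d4,65), G(d1,58), A(d4,57), C(d7,52), E(d6,29), F(d2,28), D(d7,10)
B→slot 3; H→slot 6; I→slot 5; J→slot 4; G→slot 1; A→slot 2; C→slot 7; E skipped; F skipped; D skipped.
7 of 10 scheduled.

7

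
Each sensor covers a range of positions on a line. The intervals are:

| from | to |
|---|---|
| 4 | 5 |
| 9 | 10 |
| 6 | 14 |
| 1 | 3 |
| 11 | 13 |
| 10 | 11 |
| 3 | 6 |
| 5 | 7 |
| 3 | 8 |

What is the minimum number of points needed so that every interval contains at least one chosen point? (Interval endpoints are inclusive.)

Process intervals by earliest right end; each time one isn't hit yet, stab at its right endpoint.
By right end: [1,3]  [4,5]  [3,6]  [5,7]  [3,8]  [9,10]  [10,11]  [11,13]  [6,14]
[1,3] uncovered → point at 3; [4,5] uncovered → point at 5; [9,10] uncovered → point at 10; [11,13] uncovered → point at 13.
Points: 3, 5, 10, 13 (4 total).

4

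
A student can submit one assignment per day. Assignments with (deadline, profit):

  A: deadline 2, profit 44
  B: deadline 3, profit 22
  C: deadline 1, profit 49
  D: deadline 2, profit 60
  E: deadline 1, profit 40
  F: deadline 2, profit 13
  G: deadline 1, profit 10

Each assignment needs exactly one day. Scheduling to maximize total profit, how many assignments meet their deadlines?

3

By profit: D(d2,60), C(d1,49), A(d2,44), E(d1,40), B(d3,22), F(d2,13), G(d1,10)
D→slot 2; C→slot 1; A skipped; E skipped; B→slot 3; F skipped; G skipped.
3 of 7 scheduled.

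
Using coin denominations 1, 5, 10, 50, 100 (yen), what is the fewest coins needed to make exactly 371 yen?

7

Use the largest denomination that fits, subtract, and repeat.
371 − 3×100→71 − 1×50→21 − 2×10→1 − 1×1→0
Total coins = 3 + 1 + 2 + 1 = 7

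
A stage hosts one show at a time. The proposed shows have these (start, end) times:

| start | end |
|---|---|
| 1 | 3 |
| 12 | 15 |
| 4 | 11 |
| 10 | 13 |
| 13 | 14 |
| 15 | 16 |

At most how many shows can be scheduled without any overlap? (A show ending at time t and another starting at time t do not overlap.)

Greedy by earliest finish: after sorting by end time, pick each interval compatible with the last pick.
Sorted by end: (1,3)  (4,11)  (10,13)  (13,14)  (12,15)  (15,16)
take (1,3); take (4,11); skip (10,13); take (13,14); take (15,16).
Selected 4 shows.

4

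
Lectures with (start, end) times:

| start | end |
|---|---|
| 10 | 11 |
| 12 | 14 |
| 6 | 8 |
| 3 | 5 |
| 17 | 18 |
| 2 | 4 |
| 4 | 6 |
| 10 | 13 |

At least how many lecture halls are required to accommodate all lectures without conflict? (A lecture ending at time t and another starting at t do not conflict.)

2

The answer is the maximum number of intervals overlapping at any instant.
starts: [2, 3, 4, 6, 10, 10, 12, 17]
ends:   [4, 5, 6, 8, 11, 13, 14, 18]
s2→1 s3→2  — peak 2.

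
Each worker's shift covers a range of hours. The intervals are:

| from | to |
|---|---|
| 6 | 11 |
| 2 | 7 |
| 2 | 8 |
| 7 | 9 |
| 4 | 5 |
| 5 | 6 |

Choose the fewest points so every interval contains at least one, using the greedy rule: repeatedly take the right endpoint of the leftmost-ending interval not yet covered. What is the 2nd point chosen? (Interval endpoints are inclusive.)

9

Process intervals by earliest right end; each time one isn't hit yet, stab at its right endpoint.
Sorted: [4,5] [5,6] [2,7] [2,8] [7,9] [6,11]
{[4,5],[5,6],[2,7],[2,8]} hit by 5; {[7,9],[6,11]} hit by 9.
Points: 5, 9 (2 total).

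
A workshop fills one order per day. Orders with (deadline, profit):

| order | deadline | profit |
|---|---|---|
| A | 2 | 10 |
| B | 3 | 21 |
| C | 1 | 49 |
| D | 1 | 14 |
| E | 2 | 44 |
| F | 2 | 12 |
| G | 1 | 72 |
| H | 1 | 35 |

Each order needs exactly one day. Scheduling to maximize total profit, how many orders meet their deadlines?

3

Profit order: G=72 C=49 E=44 H=35 B=21 D=14 F=12 A=10
Assign: G→slot 1, C skipped, E→slot 2, H skipped, B→slot 3, D skipped, F skipped, A skipped.
Slots: [1:G] [2:E] [3:B]
3 of 8 scheduled.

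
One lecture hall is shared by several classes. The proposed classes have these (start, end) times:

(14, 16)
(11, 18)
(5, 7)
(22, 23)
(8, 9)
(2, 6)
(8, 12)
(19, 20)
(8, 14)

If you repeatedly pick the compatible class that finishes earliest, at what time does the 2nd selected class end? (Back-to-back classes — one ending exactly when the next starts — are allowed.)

9

Greedy by earliest finish: after sorting by end time, pick each interval compatible with the last pick.
By end time: (2,6), (5,7), (8,9), (8,12), (8,14), (14,16), (11,18), (19,20), (22,23).
Pick (2,6); next start ≥ 6 → (8,9); next start ≥ 9 → (14,16); next start ≥ 16 → (19,20); next start ≥ 20 → (22,23).
Selected: (2,6) (8,9) (14,16) (19,20) (22,23)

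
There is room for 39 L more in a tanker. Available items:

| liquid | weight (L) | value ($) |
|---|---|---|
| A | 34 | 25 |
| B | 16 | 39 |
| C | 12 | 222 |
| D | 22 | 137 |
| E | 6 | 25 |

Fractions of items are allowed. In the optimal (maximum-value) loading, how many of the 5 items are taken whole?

2

Greedy by value/weight ratio, highest first.
Ratios (sorted): C 18.50, D 6.23, E 4.17, B 2.44, A 0.74
take C (12 @ 222); take D (22 @ 137); take 5/6 of E → 20.83. Capacity used 39/39.
2 item(s) taken whole; one partial (take 5/6 of E).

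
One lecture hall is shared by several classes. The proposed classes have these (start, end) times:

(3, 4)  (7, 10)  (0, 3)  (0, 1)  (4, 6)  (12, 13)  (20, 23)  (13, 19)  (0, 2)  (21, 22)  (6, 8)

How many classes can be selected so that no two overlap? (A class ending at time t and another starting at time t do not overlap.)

7

Sorted by end: (0,1)  (0,2)  (0,3)  (3,4)  (4,6)  (6,8)  (7,10)  (12,13)  (13,19)  (21,22)  (20,23)
take (0,1); take (3,4); take (4,6); take (6,8); take (12,13); take (13,19); take (21,22); skip (20,23).
Selected 7 classes.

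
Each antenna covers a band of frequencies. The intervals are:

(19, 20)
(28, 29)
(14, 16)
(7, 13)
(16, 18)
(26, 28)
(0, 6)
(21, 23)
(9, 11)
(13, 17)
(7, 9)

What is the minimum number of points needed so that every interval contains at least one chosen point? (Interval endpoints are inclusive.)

Process intervals by earliest right end; each time one isn't hit yet, stab at its right endpoint.
By right end: [0,6]  [7,9]  [9,11]  [7,13]  [14,16]  [13,17]  [16,18]  [19,20]  [21,23]  [26,28]  [28,29]
[0,6] uncovered → point at 6; [7,9] uncovered → point at 9; [14,16] uncovered → point at 16; [19,20] uncovered → point at 20; [21,23] uncovered → point at 23; [26,28] uncovered → point at 28.
Points: 6, 9, 16, 20, 23, 28 (6 total).

6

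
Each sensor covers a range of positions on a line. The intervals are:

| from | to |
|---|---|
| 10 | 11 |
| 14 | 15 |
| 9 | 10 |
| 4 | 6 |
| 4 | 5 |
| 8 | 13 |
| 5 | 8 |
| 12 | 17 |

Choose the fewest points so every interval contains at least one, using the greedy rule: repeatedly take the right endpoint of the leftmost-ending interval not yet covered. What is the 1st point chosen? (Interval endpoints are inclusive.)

Sort by right endpoint; whenever an interval is uncovered, place a point at its right end.
Sorted: [4,5] [4,6] [5,8] [9,10] [10,11] [8,13] [14,15] [12,17]
{[4,5],[4,6],[5,8]} hit by 5; {[9,10],[10,11],[8,13]} hit by 10; {[14,15],[12,17]} hit by 15.
Points: 5, 10, 15 (3 total).

5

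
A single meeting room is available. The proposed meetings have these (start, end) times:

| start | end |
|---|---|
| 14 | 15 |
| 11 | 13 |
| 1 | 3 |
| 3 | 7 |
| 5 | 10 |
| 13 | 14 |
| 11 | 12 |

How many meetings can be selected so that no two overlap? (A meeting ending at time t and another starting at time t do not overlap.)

5

Sorted by end: (1,3)  (3,7)  (5,10)  (11,12)  (11,13)  (13,14)  (14,15)
take (1,3); take (3,7); take (11,12); take (13,14); take (14,15).
Selected 5 meetings.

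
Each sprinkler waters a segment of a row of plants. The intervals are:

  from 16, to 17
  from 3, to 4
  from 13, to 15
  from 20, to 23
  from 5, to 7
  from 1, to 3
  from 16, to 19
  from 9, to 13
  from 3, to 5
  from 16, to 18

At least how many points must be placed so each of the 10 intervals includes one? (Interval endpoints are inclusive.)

5

Process intervals by earliest right end; each time one isn't hit yet, stab at its right endpoint.
By right end: [1,3]  [3,4]  [3,5]  [5,7]  [9,13]  [13,15]  [16,17]  [16,18]  [16,19]  [20,23]
[1,3] uncovered → point at 3; [5,7] uncovered → point at 7; [9,13] uncovered → point at 13; [16,17] uncovered → point at 17; [20,23] uncovered → point at 23.
Points: 3, 7, 13, 17, 23 (5 total).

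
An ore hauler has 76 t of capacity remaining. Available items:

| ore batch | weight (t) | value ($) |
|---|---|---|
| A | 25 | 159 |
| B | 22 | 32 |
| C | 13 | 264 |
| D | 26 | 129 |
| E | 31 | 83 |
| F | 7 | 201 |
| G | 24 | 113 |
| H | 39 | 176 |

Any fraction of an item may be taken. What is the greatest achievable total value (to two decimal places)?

Ratios (sorted): F 28.71, C 20.31, A 6.36, D 4.96, G 4.71, H 4.51, E 2.68, B 1.45
take F (7 @ 201); take C (13 @ 264); take A (25 @ 159); take D (26 @ 129); take 5/24 of G → 23.54. Capacity used 76/76.
Total value = 776.54

776.54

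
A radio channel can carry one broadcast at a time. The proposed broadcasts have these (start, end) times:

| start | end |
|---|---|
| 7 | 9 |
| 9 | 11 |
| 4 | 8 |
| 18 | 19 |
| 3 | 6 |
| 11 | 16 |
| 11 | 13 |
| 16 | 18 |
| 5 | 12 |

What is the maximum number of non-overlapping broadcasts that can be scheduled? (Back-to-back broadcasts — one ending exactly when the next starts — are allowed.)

6

Sorted by end: (3,6)  (4,8)  (7,9)  (9,11)  (5,12)  (11,13)  (11,16)  (16,18)  (18,19)
take (3,6); skip (4,8); take (7,9); take (9,11); skip (5,12); take (11,13); take (16,18); take (18,19).
Selected 6 broadcasts.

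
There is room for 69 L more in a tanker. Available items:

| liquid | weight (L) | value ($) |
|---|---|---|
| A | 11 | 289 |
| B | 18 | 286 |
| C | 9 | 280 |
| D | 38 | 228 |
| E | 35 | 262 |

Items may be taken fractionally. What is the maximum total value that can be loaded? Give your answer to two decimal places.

Greedy by value/weight ratio, highest first.
Order: C (280/9=31.11) > A (289/11=26.27) > B (286/18=15.89) > E (262/35=7.49) > D (228/38=6.00)
Fill: take C (9 @ 280) → take A (11 @ 289) → take B (18 @ 286) → take 31/35 of E → 232.06; 69/69 used.
Total value = 1087.06

1087.06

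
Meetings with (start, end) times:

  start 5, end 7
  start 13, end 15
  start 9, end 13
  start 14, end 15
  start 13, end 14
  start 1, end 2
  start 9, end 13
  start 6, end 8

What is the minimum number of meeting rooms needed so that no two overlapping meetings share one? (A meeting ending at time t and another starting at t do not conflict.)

2

The answer is the maximum number of intervals overlapping at any instant.
Events (time:±→running): 1:+→1 2:-→0 5:+→1 6:+→2 … peak 2.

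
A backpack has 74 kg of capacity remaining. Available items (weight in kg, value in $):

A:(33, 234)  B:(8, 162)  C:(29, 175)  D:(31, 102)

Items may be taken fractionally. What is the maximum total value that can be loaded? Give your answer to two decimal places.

584.16

Sort by value per unit weight and fill in that order.
Order: B (162/8=20.25) > A (234/33=7.09) > C (175/29=6.03) > D (102/31=3.29)
Fill: take B (8 @ 162) → take A (33 @ 234) → take C (29 @ 175) → take 4/31 of D → 13.16; 74/74 used.
Total value = 584.16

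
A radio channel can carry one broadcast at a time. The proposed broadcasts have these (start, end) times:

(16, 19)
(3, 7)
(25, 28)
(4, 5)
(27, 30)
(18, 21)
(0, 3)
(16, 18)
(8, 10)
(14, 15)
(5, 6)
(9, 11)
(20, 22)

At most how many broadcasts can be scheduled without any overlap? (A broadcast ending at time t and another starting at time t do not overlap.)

8

By end time: (0,3), (4,5), (5,6), (3,7), (8,10), (9,11), (14,15), (16,18), (16,19), (18,21), (20,22), (25,28), (27,30).
Pick (0,3); next start ≥ 3 → (4,5); next start ≥ 5 → (5,6); next start ≥ 6 → (8,10); next start ≥ 10 → (14,15); next start ≥ 15 → (16,18); next start ≥ 18 → (18,21); next start ≥ 21 → (25,28).
Selected 8 broadcasts.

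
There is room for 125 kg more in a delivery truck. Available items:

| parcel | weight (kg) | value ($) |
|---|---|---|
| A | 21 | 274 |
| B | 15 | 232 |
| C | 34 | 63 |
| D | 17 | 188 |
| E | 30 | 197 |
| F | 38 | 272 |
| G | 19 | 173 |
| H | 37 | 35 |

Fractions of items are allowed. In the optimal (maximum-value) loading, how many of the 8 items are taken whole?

Order: B (232/15=15.47) > A (274/21=13.05) > D (188/17=11.06) > G (173/19=9.11) > F (272/38=7.16) > E (197/30=6.57) > C (63/34=1.85) > H (35/37=0.95)
Fill: take B (15 @ 232) → take A (21 @ 274) → take D (17 @ 188) → take G (19 @ 173) → take F (38 @ 272) → take 15/30 of E → 98.50; 125/125 used.
5 item(s) taken whole; one partial (take 15/30 of E).

5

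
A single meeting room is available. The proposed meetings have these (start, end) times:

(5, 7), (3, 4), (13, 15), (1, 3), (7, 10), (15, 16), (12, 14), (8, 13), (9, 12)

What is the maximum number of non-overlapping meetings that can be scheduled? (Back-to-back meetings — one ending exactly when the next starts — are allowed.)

Sorted by end: (1,3)  (3,4)  (5,7)  (7,10)  (9,12)  (8,13)  (12,14)  (13,15)  (15,16)
take (1,3); take (3,4); take (5,7); take (7,10); take (12,14); skip (13,15); take (15,16).
Selected 6 meetings.

6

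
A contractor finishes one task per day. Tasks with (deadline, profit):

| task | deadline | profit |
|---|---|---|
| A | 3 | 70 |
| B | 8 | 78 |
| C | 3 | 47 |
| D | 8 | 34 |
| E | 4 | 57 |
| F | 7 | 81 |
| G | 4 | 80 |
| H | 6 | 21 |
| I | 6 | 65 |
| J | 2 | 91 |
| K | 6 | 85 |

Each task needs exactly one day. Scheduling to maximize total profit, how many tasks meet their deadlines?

Take jobs in profit order; each goes to the latest open slot no later than its deadline.
By profit: J(d2,91), K(d6,85), F(d7,81), G(d4,80), B(d8,78), A(d3,70), I(d6,65), E(d4,57), C(d3,47), D(d8,34), H(d6,21)
J→slot 2; K→slot 6; F→slot 7; G→slot 4; B→slot 8; A→slot 3; I→slot 5; E→slot 1; C skipped; D skipped; H skipped.
8 of 11 scheduled.

8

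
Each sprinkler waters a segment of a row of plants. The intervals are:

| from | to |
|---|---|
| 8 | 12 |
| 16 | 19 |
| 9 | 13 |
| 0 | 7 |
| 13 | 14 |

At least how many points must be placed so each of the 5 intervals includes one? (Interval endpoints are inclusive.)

Process intervals by earliest right end; each time one isn't hit yet, stab at its right endpoint.
By right end: [0,7]  [8,12]  [9,13]  [13,14]  [16,19]
[0,7] uncovered → point at 7; [8,12] uncovered → point at 12; [13,14] uncovered → point at 14; [16,19] uncovered → point at 19.
Points: 7, 12, 14, 19 (4 total).

4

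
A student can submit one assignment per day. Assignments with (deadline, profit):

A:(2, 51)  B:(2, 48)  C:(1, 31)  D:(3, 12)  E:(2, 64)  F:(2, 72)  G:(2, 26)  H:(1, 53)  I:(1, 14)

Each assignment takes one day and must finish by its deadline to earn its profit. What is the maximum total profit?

148

Profit order: F=72 E=64 H=53 A=51 B=48 C=31 G=26 I=14 D=12
Assign: F→slot 2, E→slot 1, H skipped, A skipped, B skipped, C skipped, G skipped, I skipped, D→slot 3.
Slots: [1:E] [2:F] [3:D]
Profit = 64 + 72 + 12 = 148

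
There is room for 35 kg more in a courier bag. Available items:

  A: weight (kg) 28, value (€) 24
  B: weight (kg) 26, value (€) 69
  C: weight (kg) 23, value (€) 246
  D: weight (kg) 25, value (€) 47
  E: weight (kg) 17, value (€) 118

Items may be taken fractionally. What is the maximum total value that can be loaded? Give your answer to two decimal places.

Greedy by value/weight ratio, highest first.
Order: C (246/23=10.70) > E (118/17=6.94) > B (69/26=2.65) > D (47/25=1.88) > A (24/28=0.86)
Fill: take C (23 @ 246) → take 12/17 of E → 83.29; 35/35 used.
Total value = 329.29

329.29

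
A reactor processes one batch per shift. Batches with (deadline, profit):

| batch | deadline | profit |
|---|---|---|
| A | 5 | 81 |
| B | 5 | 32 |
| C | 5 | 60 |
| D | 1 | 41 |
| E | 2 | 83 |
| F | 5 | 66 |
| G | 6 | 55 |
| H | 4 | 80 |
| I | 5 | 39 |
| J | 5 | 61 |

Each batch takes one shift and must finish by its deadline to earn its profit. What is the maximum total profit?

By profit: E(d2,83), A(d5,81), H(d4,80), F(d5,66), J(d5,61), C(d5,60), G(d6,55), D(d1,41), I(d5,39), B(d5,32)
E→slot 2; A→slot 5; H→slot 4; F→slot 3; J→slot 1; C skipped; G→slot 6; D skipped; I skipped; B skipped.
Profit = 61 + 83 + 66 + 80 + 81 + 55 = 426

426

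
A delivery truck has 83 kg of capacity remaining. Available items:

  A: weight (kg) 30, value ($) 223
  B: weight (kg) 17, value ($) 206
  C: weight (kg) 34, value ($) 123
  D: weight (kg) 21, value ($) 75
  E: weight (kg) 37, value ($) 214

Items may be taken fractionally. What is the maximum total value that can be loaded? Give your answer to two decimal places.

637.22

Sort by value per unit weight and fill in that order.
Ratios (sorted): B 12.12, A 7.43, E 5.78, C 3.62, D 3.57
take B (17 @ 206); take A (30 @ 223); take 36/37 of E → 208.22. Capacity used 83/83.
Total value = 637.22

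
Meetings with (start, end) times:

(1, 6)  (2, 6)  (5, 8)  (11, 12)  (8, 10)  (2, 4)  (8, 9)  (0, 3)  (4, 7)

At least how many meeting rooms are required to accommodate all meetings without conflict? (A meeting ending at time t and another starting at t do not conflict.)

4

Events (time:±→running): 0:+→1 1:+→2 2:+→3 2:+→4 … peak 4.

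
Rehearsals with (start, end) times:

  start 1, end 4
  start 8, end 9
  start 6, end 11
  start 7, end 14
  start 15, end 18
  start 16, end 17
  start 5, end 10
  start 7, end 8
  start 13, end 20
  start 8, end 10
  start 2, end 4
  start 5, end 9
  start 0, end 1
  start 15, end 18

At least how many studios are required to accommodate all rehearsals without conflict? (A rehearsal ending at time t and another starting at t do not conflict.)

6

The answer is the maximum number of intervals overlapping at any instant.
Events (time:±→running): 0:+→1 1:-→0 1:+→1 2:+→2 4:-→1 4:-→0 5:+→1 5:+→2 6:+→3 7:+→4 7:+→5 8:-→4 8:+→5 8:+→6 … peak 6.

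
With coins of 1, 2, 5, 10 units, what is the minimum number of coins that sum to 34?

5

34 − 3×10→4 − 2×2→0
Total coins = 3 + 2 = 5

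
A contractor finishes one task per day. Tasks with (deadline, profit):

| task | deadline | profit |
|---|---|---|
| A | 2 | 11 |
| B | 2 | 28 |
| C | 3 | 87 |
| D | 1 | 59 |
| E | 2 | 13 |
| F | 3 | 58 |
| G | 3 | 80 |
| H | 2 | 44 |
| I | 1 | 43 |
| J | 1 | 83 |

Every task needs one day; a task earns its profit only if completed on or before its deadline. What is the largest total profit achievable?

250

Take jobs in profit order; each goes to the latest open slot no later than its deadline.
Profit order: C=87 J=83 G=80 D=59 F=58 H=44 I=43 B=28 E=13 A=11
Assign: C→slot 3, J→slot 1, G→slot 2, D skipped, F skipped, H skipped, I skipped, B skipped, E skipped, A skipped.
Slots: [1:J] [2:G] [3:C]
Profit = 83 + 80 + 87 = 250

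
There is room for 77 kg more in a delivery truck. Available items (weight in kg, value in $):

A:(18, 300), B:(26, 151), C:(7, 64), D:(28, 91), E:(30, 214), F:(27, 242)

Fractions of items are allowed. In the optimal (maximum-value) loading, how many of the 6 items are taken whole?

Greedy by value/weight ratio, highest first.
Ratios (sorted): A 16.67, C 9.14, F 8.96, E 7.13, B 5.81, D 3.25
take A (18 @ 300); take C (7 @ 64); take F (27 @ 242); take 25/30 of E → 178.33. Capacity used 77/77.
3 item(s) taken whole; one partial (take 25/30 of E).

3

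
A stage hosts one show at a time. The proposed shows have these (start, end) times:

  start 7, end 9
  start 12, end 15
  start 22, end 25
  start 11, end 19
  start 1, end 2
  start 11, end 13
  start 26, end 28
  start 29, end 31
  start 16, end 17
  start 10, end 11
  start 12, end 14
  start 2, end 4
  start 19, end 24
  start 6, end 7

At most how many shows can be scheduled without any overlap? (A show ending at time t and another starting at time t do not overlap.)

Order by finish time; keep every interval that doesn't clash with the previous kept one.
Sorted by end: (1,2)  (2,4)  (6,7)  (7,9)  (10,11)  (11,13)  (12,14)  (12,15)  (16,17)  (11,19)  (19,24)  (22,25)  (26,28)  (29,31)
take (1,2); take (2,4); take (6,7); take (7,9); take (10,11); take (11,13); skip (12,14); take (16,17); skip (11,19); take (19,24); skip (22,25); take (26,28); take (29,31).
Selected 10 shows.

10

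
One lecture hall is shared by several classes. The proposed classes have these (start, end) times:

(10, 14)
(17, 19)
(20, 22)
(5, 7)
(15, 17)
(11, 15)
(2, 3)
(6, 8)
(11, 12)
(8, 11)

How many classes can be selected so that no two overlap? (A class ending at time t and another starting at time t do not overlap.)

7

Sorted by end: (2,3)  (5,7)  (6,8)  (8,11)  (11,12)  (10,14)  (11,15)  (15,17)  (17,19)  (20,22)
take (2,3); take (5,7); skip (6,8); take (8,11); take (11,12); take (15,17); take (17,19); take (20,22).
Selected 7 classes.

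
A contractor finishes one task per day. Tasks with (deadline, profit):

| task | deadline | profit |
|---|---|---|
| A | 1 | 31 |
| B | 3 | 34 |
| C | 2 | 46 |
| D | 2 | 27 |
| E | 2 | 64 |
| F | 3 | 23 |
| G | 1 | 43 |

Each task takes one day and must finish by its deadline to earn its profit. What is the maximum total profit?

144

Sort by profit descending; place each in the latest free slot ≤ its deadline.
Profit order: E=64 C=46 G=43 B=34 A=31 D=27 F=23
Assign: E→slot 2, C→slot 1, G skipped, B→slot 3, A skipped, D skipped, F skipped.
Slots: [1:C] [2:E] [3:B]
Profit = 46 + 64 + 34 = 144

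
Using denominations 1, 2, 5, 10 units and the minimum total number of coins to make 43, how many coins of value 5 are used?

43 = 4×10 + 1×2 + 1×1
Count of 5: 0

0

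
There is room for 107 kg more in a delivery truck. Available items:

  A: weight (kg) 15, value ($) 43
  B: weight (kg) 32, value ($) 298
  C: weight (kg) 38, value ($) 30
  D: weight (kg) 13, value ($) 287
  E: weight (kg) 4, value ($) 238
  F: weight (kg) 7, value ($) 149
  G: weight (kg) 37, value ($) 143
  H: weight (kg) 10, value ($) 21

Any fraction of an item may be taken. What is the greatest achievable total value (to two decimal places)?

1155.13

Sort by value per unit weight and fill in that order.
Ratios (sorted): E 59.50, D 22.08, F 21.29, B 9.31, G 3.86, A 2.87, H 2.10, C 0.79
take E (4 @ 238); take D (13 @ 287); take F (7 @ 149); take B (32 @ 298); take G (37 @ 143); take 14/15 of A → 40.13. Capacity used 107/107.
Total value = 1155.13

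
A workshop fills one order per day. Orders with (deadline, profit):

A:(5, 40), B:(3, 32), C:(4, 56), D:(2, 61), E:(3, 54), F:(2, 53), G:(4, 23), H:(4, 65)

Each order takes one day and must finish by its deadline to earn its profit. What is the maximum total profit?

276

Sort by profit descending; place each in the latest free slot ≤ its deadline.
Profit order: H=65 D=61 C=56 E=54 F=53 A=40 B=32 G=23
Assign: H→slot 4, D→slot 2, C→slot 3, E→slot 1, F skipped, A→slot 5, B skipped, G skipped.
Slots: [1:E] [2:D] [3:C] [4:H] [5:A]
Profit = 54 + 61 + 56 + 65 + 40 = 276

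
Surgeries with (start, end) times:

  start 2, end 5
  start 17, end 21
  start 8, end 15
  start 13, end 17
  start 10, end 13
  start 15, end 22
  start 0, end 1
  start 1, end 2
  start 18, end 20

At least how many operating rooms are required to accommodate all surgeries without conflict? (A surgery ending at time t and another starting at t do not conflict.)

starts: [0, 1, 2, 8, 10, 13, 15, 17, 18]
ends:   [1, 2, 5, 13, 15, 17, 20, 21, 22]
s0→1 e1→0 s1→1 e2→0 s2→1 e5→0 s8→1 s10→2 e13→1 s13→2 e15→1 s15→2 e17→1 s17→2 s18→3  — peak 3.

3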